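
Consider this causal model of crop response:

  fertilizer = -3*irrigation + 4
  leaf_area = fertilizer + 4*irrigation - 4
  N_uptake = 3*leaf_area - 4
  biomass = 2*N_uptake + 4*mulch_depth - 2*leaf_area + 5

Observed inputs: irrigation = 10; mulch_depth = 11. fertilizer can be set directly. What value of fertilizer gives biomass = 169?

Intervening on fertilizer fixes its value directly, overriding its dependence on irrigation.
Substituting into the leaf_area equation gives leaf_area = fertilizer + 36.
N_uptake becomes 3*fertilizer + 104.
This gives biomass = 4*fertilizer + 185.
Solve 4*fertilizer + 185 = 169: fertilizer = (169 - 185) / 4 = -4.

fertilizer = -4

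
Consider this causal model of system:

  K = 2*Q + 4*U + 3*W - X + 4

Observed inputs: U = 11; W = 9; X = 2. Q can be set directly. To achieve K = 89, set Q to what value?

Substituting into the K equation gives K = 2*Q + 73.
Solve 2*Q + 73 = 89: Q = (89 - 73) / 2 = 8.

Q = 8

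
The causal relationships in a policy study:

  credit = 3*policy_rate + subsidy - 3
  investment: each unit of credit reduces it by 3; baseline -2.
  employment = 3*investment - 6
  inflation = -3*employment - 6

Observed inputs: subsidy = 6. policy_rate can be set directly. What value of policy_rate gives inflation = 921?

Substituting into the credit equation gives credit = 3*policy_rate + 3.
investment becomes -9*policy_rate - 11.
Substituting into the employment equation gives employment = -27*policy_rate - 39.
This gives inflation = 81*policy_rate + 111.
Solve 81*policy_rate + 111 = 921: policy_rate = (921 - 111) / 81 = 10.

policy_rate = 10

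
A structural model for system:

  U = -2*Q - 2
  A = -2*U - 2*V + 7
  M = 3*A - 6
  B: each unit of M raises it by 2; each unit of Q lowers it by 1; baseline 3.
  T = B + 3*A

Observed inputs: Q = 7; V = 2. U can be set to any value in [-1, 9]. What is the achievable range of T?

Intervening on U fixes its value directly, overriding its dependence on Q.
Substituting into the A equation gives A = -2*U + 3.
M becomes -6*U + 3.
B becomes -12*U + 2.
This gives T = -18*U + 11.
Linear in U, so extremes are at the endpoints: U = -1 gives T = 29; U = 9 gives T = -151.

-151 to 29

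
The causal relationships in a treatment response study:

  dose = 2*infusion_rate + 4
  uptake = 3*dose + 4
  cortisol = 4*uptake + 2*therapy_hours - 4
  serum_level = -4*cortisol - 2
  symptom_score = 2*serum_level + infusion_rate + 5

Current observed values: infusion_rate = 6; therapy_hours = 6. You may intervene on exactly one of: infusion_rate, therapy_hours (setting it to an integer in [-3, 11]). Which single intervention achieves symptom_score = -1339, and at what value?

Intervening on infusion_rate: with other inputs at their observed values, symptom_score = -191*infusion_rate - 575. Solving for -1339 gives infusion_rate = 4, within [-3, 11].
Intervening on therapy_hours: symptom_score = -16*therapy_hours - 1625. Reaching -1339 requires therapy_hours = -143/8, not an integer.

set infusion_rate = 4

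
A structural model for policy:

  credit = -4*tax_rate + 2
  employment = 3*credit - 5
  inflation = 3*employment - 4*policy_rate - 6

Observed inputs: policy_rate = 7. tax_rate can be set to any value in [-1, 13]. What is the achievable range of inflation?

-499 to 5

Substituting into the employment equation gives employment = -12*tax_rate + 1.
So inflation = -36*tax_rate - 31.
Linear in tax_rate, so extremes are at the endpoints: tax_rate = -1 gives inflation = 5; tax_rate = 13 gives inflation = -499.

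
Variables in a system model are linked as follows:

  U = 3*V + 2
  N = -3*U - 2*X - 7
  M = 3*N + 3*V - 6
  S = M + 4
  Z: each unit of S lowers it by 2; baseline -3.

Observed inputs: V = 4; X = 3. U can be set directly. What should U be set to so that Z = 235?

U = 10

Intervening on U fixes its value directly, overriding its dependence on V.
Substituting into the N equation gives N = -3*U - 13.
This gives M = -9*U - 33.
Substituting into the S equation gives S = -9*U - 29.
So Z = 18*U + 55.
Solve 18*U + 55 = 235: U = (235 - 55) / 18 = 10.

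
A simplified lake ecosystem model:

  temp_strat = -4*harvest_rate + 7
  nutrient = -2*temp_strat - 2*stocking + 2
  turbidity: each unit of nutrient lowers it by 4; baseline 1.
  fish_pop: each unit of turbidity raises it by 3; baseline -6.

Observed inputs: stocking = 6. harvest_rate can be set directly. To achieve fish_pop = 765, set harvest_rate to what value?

harvest_rate = -5

Substituting into the nutrient equation gives nutrient = 8*harvest_rate - 24.
Substituting into the turbidity equation gives turbidity = -32*harvest_rate + 97.
So fish_pop = -96*harvest_rate + 285.
Solve -96*harvest_rate + 285 = 765: harvest_rate = (765 - 285) / -96 = -5.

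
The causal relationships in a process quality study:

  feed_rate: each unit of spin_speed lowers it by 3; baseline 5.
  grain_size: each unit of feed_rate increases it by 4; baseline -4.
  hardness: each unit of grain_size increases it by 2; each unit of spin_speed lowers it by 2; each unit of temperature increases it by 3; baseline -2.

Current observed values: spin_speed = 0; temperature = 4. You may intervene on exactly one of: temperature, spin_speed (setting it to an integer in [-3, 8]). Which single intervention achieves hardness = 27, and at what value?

Intervening on temperature: with other inputs at their observed values, hardness = 3*temperature + 30. Solving for 27 gives temperature = -1, within [-3, 8].
Intervening on spin_speed: hardness = -26*spin_speed + 42. Reaching 27 requires spin_speed = 15/26, not an integer.

set temperature = -1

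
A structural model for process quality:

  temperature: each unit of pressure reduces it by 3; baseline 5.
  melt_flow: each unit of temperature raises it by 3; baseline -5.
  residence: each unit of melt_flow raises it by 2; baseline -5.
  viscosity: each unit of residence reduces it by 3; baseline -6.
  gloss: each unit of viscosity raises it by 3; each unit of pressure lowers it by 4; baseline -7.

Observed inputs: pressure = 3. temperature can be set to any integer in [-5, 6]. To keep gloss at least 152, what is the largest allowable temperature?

Intervening on temperature fixes its value directly, overriding its dependence on pressure.
Substituting into the residence equation gives residence = 6*temperature - 15.
Substituting into the viscosity equation gives viscosity = -18*temperature + 39.
Substituting into the gloss equation gives gloss = -54*temperature + 98.
Require -54*temperature + 98 ≥ 152, so temperature ≤ -1.
The largest integer in [-5, 6] satisfying this is -1.

temperature = -1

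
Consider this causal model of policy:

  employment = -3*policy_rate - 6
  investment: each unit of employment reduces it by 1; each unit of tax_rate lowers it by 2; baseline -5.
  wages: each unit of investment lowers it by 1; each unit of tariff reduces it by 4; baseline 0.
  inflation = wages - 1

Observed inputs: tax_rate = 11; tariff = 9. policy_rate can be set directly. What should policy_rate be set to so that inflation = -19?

Substituting into the investment equation gives investment = 3*policy_rate - 21.
Substituting into the wages equation gives wages = -3*policy_rate - 15.
Substituting into the inflation equation gives inflation = -3*policy_rate - 16.
Solve -3*policy_rate - 16 = -19: policy_rate = (-19 + 16) / -3 = 1.

policy_rate = 1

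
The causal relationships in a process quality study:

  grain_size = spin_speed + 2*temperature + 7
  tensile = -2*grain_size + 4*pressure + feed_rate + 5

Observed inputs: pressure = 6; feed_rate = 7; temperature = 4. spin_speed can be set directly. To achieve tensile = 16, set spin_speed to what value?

Substituting into the grain_size equation gives grain_size = spin_speed + 15.
So tensile = -2*spin_speed + 6.
Solve -2*spin_speed + 6 = 16: spin_speed = (16 - 6) / -2 = -5.

spin_speed = -5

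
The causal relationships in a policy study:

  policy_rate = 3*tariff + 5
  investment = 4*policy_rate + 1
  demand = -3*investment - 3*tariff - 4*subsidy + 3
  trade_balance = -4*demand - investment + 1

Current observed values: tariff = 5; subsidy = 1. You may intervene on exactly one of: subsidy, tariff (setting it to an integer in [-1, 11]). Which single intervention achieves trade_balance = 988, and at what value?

Intervening on subsidy: with other inputs at their observed values, trade_balance = 16*subsidy + 940. Solving for 988 gives subsidy = 3, within [-1, 11].
Intervening on tariff: trade_balance = 144*tariff + 236. Reaching 988 requires tariff = 47/9, not an integer.

set subsidy = 3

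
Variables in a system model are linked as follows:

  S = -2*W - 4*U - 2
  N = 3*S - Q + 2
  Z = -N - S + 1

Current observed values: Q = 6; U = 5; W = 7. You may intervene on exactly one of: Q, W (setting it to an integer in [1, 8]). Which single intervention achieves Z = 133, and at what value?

Intervening on Q: Z = Q + 143. Reaching 133 requires Q = -10, outside [1, 8].
Intervening on W: with other inputs at their observed values, Z = 8*W + 93. Solving for 133 gives W = 5, within [1, 8].

set W = 5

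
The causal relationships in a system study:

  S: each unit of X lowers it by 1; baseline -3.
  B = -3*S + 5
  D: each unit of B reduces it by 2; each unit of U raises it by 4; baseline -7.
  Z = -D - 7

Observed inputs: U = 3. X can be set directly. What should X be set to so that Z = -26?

X = -7

Substituting into the B equation gives B = 3*X + 14.
Substituting into the D equation gives D = -6*X - 23.
Z becomes 6*X + 16.
Solve 6*X + 16 = -26: X = (-26 - 16) / 6 = -7.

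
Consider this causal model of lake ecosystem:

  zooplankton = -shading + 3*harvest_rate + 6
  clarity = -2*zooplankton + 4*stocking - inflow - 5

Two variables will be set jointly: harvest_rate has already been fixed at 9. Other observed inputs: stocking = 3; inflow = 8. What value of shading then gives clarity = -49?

With harvest_rate held at 9:
Substituting into the zooplankton equation gives zooplankton = -shading + 33.
clarity becomes 2*shading - 67.
Solve 2*shading - 67 = -49: shading = (-49 + 67) / 2 = 9.

shading = 9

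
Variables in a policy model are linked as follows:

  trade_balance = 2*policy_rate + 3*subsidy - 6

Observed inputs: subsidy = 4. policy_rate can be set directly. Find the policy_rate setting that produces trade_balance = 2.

policy_rate = -2

Substituting into the trade_balance equation gives trade_balance = 2*policy_rate + 6.
Solve 2*policy_rate + 6 = 2: policy_rate = (2 - 6) / 2 = -2.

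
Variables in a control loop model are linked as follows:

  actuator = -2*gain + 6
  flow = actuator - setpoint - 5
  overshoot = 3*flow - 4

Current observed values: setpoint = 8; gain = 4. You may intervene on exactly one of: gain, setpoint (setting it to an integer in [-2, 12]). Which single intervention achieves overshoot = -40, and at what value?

set setpoint = 5

Intervening on gain: overshoot = -6*gain - 25. Reaching -40 requires gain = 5/2, not an integer.
Intervening on setpoint: with other inputs at their observed values, overshoot = -3*setpoint - 25. Solving for -40 gives setpoint = 5, within [-2, 12].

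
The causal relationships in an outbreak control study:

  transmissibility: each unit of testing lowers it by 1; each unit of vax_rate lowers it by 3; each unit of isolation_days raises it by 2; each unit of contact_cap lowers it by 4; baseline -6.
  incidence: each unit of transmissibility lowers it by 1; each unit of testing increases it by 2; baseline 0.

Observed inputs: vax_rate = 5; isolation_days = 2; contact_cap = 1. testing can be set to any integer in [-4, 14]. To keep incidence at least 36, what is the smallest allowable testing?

testing = 5

Substituting into the transmissibility equation gives transmissibility = -testing - 21.
incidence becomes 3*testing + 21.
Require 3*testing + 21 ≥ 36, so testing ≥ 5.
The smallest integer in [-4, 14] satisfying this is 5.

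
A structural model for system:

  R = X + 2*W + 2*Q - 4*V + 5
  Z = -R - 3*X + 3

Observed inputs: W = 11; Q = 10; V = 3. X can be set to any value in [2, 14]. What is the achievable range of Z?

Substituting into the R equation gives R = X + 35.
Substituting into the Z equation gives Z = -4*X - 32.
Linear in X, so extremes are at the endpoints: X = 2 gives Z = -40; X = 14 gives Z = -88.

-88 to -40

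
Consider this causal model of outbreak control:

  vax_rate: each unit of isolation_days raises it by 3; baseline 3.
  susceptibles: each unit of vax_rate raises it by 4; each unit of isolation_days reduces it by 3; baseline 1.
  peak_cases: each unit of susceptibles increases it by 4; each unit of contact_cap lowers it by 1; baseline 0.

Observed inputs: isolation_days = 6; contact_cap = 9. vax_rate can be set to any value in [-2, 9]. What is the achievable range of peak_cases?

-109 to 67

Intervening on vax_rate fixes its value directly, overriding its dependence on isolation_days.
Substituting into the susceptibles equation gives susceptibles = 4*vax_rate - 17.
Substituting into the peak_cases equation gives peak_cases = 16*vax_rate - 77.
Linear in vax_rate, so extremes are at the endpoints: vax_rate = -2 gives peak_cases = -109; vax_rate = 9 gives peak_cases = 67.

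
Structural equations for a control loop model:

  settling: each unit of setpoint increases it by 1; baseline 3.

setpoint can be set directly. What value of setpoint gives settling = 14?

setpoint = 11

Solve setpoint + 3 = 14: setpoint = (14 - 3) / 1 = 11.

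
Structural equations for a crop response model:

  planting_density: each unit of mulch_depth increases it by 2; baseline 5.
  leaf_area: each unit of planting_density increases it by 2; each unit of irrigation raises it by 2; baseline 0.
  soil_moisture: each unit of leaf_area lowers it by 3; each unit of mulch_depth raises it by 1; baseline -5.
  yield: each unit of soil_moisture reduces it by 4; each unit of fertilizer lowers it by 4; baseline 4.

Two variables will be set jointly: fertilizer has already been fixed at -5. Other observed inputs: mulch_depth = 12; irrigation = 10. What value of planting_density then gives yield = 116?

planting_density = -5

With fertilizer held at -5:
Intervening on planting_density fixes its value directly, overriding its dependence on mulch_depth.
Substituting into the leaf_area equation gives leaf_area = 2*planting_density + 20.
soil_moisture becomes -6*planting_density - 53.
So yield = 24*planting_density + 236.
Solve 24*planting_density + 236 = 116: planting_density = (116 - 236) / 24 = -5.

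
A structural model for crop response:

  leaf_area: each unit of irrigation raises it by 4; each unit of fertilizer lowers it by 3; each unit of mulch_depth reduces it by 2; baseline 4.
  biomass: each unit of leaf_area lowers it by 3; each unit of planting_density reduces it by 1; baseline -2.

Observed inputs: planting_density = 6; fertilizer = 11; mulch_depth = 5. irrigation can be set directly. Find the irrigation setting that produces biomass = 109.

Substituting into the leaf_area equation gives leaf_area = 4*irrigation - 39.
Substituting into the biomass equation gives biomass = -12*irrigation + 109.
Solve -12*irrigation + 109 = 109: irrigation = (109 - 109) / -12 = 0.

irrigation = 0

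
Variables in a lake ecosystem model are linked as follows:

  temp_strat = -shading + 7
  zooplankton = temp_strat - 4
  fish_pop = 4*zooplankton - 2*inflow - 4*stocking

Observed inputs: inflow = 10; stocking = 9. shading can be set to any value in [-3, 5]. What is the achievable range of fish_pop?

-64 to -32

Substituting into the zooplankton equation gives zooplankton = -shading + 3.
fish_pop becomes -4*shading - 44.
Linear in shading, so extremes are at the endpoints: shading = -3 gives fish_pop = -32; shading = 5 gives fish_pop = -64.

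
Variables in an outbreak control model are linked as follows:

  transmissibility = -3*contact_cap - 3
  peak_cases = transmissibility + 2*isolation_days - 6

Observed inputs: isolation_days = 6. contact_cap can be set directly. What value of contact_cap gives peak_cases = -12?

contact_cap = 5

Substituting into the peak_cases equation gives peak_cases = -3*contact_cap + 3.
Solve -3*contact_cap + 3 = -12: contact_cap = (-12 - 3) / -3 = 5.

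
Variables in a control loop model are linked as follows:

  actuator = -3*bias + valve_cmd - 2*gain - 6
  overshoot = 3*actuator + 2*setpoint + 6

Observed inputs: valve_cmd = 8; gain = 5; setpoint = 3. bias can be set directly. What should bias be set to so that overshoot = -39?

Substituting into the actuator equation gives actuator = -3*bias - 8.
Substituting into the overshoot equation gives overshoot = -9*bias - 12.
Solve -9*bias - 12 = -39: bias = (-39 + 12) / -9 = 3.

bias = 3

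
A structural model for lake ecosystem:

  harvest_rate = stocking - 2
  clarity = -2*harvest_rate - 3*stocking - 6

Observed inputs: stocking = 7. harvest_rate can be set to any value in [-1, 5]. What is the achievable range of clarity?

-37 to -25

Intervening on harvest_rate fixes its value directly, overriding its dependence on stocking.
Substituting into the clarity equation gives clarity = -2*harvest_rate - 27.
Linear in harvest_rate, so extremes are at the endpoints: harvest_rate = -1 gives clarity = -25; harvest_rate = 5 gives clarity = -37.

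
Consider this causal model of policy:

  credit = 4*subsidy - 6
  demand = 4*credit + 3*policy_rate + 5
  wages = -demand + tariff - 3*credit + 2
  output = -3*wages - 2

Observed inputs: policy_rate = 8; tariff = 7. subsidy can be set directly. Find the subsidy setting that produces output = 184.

subsidy = 3

Substituting into the demand equation gives demand = 16*subsidy + 5.
Substituting into the wages equation gives wages = -28*subsidy + 22.
Substituting into the output equation gives output = 84*subsidy - 68.
Solve 84*subsidy - 68 = 184: subsidy = (184 + 68) / 84 = 3.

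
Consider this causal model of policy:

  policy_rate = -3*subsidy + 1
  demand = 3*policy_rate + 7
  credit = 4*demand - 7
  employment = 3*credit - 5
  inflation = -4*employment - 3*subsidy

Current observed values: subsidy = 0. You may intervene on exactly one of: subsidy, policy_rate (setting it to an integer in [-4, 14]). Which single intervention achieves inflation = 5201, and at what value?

set subsidy = 13

Intervening on subsidy: with other inputs at their observed values, inflation = 429*subsidy - 376. Solving for 5201 gives subsidy = 13, within [-4, 14].
Intervening on policy_rate: inflation = -144*policy_rate - 232. Reaching 5201 requires policy_rate = -1811/48, not an integer.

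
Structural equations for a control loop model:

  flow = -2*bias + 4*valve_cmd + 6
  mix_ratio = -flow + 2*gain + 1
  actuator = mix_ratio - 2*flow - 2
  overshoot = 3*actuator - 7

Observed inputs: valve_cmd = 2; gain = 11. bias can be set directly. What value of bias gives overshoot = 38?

bias = 6

Substituting into the flow equation gives flow = -2*bias + 14.
Substituting into the mix_ratio equation gives mix_ratio = 2*bias + 9.
So actuator = 6*bias - 21.
Substituting into the overshoot equation gives overshoot = 18*bias - 70.
Solve 18*bias - 70 = 38: bias = (38 + 70) / 18 = 6.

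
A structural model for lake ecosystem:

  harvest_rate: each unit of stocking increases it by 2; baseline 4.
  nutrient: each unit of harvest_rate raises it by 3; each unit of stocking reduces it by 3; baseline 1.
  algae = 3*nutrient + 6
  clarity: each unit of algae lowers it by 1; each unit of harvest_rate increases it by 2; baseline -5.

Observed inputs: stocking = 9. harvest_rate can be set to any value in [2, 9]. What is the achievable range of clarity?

Intervening on harvest_rate fixes its value directly, overriding its dependence on stocking.
Substituting into the nutrient equation gives nutrient = 3*harvest_rate - 26.
This gives algae = 9*harvest_rate - 72.
Substituting into the clarity equation gives clarity = -7*harvest_rate + 67.
Linear in harvest_rate, so extremes are at the endpoints: harvest_rate = 2 gives clarity = 53; harvest_rate = 9 gives clarity = 4.

4 to 53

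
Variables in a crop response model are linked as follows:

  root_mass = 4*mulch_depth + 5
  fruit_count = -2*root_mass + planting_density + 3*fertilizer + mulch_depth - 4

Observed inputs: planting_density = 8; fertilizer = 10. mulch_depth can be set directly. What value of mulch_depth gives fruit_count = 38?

mulch_depth = -2

Substituting into the fruit_count equation gives fruit_count = -7*mulch_depth + 24.
Solve -7*mulch_depth + 24 = 38: mulch_depth = (38 - 24) / -7 = -2.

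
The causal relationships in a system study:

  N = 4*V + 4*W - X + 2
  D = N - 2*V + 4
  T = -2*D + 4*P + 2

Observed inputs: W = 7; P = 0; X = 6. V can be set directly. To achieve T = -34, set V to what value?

Substituting into the N equation gives N = 4*V + 24.
Substituting into the D equation gives D = 2*V + 28.
So T = -4*V - 54.
Solve -4*V - 54 = -34: V = (-34 + 54) / -4 = -5.

V = -5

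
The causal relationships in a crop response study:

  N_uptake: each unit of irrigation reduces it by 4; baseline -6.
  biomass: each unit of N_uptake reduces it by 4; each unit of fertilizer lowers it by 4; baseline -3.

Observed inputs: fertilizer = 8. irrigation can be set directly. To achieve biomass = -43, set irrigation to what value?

irrigation = -2

Substituting into the biomass equation gives biomass = 16*irrigation - 11.
Solve 16*irrigation - 11 = -43: irrigation = (-43 + 11) / 16 = -2.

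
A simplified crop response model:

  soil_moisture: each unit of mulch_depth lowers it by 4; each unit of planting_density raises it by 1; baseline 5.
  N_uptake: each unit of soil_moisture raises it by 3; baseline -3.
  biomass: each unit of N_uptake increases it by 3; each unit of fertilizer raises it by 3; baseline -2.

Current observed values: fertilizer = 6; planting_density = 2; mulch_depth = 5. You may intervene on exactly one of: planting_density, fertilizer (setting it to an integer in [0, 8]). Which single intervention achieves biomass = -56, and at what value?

Intervening on planting_density: with other inputs at their observed values, biomass = 9*planting_density - 128. Solving for -56 gives planting_density = 8, within [0, 8].
Intervening on fertilizer: biomass = 3*fertilizer - 128. Reaching -56 requires fertilizer = 24, outside [0, 8].

set planting_density = 8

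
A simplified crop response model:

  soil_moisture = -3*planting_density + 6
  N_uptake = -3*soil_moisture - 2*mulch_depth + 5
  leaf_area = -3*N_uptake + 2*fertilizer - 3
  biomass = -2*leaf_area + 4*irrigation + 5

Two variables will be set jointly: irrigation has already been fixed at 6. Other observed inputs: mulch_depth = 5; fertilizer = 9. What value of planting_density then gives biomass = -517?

planting_density = -7

With irrigation held at 6:
Substituting into the N_uptake equation gives N_uptake = 9*planting_density - 23.
leaf_area becomes -27*planting_density + 84.
biomass becomes 54*planting_density - 139.
Solve 54*planting_density - 139 = -517: planting_density = (-517 + 139) / 54 = -7.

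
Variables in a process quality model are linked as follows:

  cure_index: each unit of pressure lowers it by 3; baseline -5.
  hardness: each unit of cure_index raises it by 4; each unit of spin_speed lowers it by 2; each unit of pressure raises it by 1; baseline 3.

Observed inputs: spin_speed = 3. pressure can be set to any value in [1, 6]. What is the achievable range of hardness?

-89 to -34

Substituting into the hardness equation gives hardness = -11*pressure - 23.
Linear in pressure, so extremes are at the endpoints: pressure = 1 gives hardness = -34; pressure = 6 gives hardness = -89.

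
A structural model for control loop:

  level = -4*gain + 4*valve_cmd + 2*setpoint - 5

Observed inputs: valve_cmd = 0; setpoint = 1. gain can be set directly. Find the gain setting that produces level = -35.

Substituting into the level equation gives level = -4*gain - 3.
Solve -4*gain - 3 = -35: gain = (-35 + 3) / -4 = 8.

gain = 8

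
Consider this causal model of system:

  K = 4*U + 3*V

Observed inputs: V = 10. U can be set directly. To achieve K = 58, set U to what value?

Substituting into the K equation gives K = 4*U + 30.
Solve 4*U + 30 = 58: U = (58 - 30) / 4 = 7.

U = 7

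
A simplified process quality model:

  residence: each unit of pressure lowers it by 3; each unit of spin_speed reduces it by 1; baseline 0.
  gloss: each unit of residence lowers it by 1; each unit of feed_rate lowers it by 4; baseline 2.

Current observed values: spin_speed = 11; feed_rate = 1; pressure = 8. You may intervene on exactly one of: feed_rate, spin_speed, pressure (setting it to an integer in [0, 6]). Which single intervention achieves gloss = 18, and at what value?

set pressure = 3

Intervening on feed_rate: gloss = -4*feed_rate + 37. Reaching 18 requires feed_rate = 19/4, not an integer.
Intervening on spin_speed: gloss = spin_speed + 22. Reaching 18 requires spin_speed = -4, outside [0, 6].
Intervening on pressure: with other inputs at their observed values, gloss = 3*pressure + 9. Solving for 18 gives pressure = 3, within [0, 6].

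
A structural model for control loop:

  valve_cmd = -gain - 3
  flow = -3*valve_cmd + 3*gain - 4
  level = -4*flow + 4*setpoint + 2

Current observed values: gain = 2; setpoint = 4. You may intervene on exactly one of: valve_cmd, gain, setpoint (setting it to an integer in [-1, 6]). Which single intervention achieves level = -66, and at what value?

set setpoint = 0

Intervening on valve_cmd: level = 12*valve_cmd + 10. Reaching -66 requires valve_cmd = -19/3, not an integer.
Intervening on gain: level = -24*gain - 2. Reaching -66 requires gain = 8/3, not an integer.
Intervening on setpoint: with other inputs at their observed values, level = 4*setpoint - 66. Solving for -66 gives setpoint = 0, within [-1, 6].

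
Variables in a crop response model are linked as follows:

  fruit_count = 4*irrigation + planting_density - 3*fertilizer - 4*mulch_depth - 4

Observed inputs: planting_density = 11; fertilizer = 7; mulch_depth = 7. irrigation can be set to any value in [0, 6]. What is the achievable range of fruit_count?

-42 to -18

Substituting into the fruit_count equation gives fruit_count = 4*irrigation - 42.
Linear in irrigation, so extremes are at the endpoints: irrigation = 0 gives fruit_count = -42; irrigation = 6 gives fruit_count = -18.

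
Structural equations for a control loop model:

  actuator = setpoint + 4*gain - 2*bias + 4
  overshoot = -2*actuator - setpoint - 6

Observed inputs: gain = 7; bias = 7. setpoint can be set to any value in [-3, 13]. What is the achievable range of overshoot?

-81 to -33

Substituting into the actuator equation gives actuator = setpoint + 18.
So overshoot = -3*setpoint - 42.
Linear in setpoint, so extremes are at the endpoints: setpoint = -3 gives overshoot = -33; setpoint = 13 gives overshoot = -81.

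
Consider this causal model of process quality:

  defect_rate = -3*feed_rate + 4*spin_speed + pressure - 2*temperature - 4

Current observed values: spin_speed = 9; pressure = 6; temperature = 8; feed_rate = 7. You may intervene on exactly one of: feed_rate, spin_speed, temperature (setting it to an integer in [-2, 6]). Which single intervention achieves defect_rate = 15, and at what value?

Intervening on feed_rate: defect_rate = -3*feed_rate + 22. Reaching 15 requires feed_rate = 7/3, not an integer.
Intervening on spin_speed: defect_rate = 4*spin_speed - 35. Reaching 15 requires spin_speed = 25/2, not an integer.
Intervening on temperature: with other inputs at their observed values, defect_rate = -2*temperature + 17. Solving for 15 gives temperature = 1, within [-2, 6].

set temperature = 1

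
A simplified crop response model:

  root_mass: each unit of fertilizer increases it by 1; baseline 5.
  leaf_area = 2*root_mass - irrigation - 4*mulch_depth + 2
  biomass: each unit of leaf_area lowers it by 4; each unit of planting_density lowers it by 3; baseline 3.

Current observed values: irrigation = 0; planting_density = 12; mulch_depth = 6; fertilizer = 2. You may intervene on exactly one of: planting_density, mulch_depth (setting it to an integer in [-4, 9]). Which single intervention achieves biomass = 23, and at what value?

Intervening on planting_density: with other inputs at their observed values, biomass = -3*planting_density + 35. Solving for 23 gives planting_density = 4, within [-4, 9].
Intervening on mulch_depth: biomass = 16*mulch_depth - 97. Reaching 23 requires mulch_depth = 15/2, not an integer.

set planting_density = 4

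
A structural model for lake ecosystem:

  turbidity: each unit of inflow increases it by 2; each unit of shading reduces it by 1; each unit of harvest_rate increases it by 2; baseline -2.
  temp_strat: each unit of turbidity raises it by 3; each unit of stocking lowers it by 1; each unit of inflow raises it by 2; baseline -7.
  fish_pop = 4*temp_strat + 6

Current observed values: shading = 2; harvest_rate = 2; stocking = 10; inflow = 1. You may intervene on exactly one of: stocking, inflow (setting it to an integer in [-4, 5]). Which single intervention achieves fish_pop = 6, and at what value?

Intervening on stocking: with other inputs at their observed values, fish_pop = -4*stocking + 10. Solving for 6 gives stocking = 1, within [-4, 5].
Intervening on inflow: fish_pop = 32*inflow - 62. Reaching 6 requires inflow = 17/8, not an integer.

set stocking = 1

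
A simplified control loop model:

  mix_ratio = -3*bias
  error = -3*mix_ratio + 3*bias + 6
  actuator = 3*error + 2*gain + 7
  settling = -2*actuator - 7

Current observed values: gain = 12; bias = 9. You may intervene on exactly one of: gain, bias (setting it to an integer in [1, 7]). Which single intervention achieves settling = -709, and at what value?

Intervening on gain: with other inputs at their observed values, settling = -4*gain - 705. Solving for -709 gives gain = 1, within [1, 7].
Intervening on bias: settling = -72*bias - 105. Reaching -709 requires bias = 151/18, not an integer.

set gain = 1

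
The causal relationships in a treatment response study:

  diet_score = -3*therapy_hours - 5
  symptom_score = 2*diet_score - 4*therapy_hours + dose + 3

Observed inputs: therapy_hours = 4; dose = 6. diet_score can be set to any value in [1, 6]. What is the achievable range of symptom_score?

Intervening on diet_score fixes its value directly, overriding its dependence on therapy_hours.
Substituting into the symptom_score equation gives symptom_score = 2*diet_score - 7.
Linear in diet_score, so extremes are at the endpoints: diet_score = 1 gives symptom_score = -5; diet_score = 6 gives symptom_score = 5.

-5 to 5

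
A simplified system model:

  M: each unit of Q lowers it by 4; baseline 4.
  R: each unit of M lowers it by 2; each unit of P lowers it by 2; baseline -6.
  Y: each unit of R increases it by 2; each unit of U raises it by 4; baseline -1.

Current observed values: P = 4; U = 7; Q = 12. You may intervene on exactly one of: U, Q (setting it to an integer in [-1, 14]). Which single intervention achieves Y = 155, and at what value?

Intervening on U: with other inputs at their observed values, Y = 4*U + 147. Solving for 155 gives U = 2, within [-1, 14].
Intervening on Q: Y = 16*Q - 17. Reaching 155 requires Q = 43/4, not an integer.

set U = 2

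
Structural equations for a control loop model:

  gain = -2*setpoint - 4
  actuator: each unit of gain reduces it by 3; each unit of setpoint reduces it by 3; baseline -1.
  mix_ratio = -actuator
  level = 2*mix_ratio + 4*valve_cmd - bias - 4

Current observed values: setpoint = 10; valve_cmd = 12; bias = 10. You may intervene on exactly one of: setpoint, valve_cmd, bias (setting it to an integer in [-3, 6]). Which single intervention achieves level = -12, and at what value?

set setpoint = 4

Intervening on setpoint: with other inputs at their observed values, level = -6*setpoint + 12. Solving for -12 gives setpoint = 4, within [-3, 6].
Intervening on valve_cmd: level = 4*valve_cmd - 96. Reaching -12 requires valve_cmd = 21, outside [-3, 6].
Intervening on bias: level = -bias - 38. Reaching -12 requires bias = -26, outside [-3, 6].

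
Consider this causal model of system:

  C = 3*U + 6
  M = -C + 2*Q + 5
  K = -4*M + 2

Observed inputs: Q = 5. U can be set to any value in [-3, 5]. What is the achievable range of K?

Substituting into the M equation gives M = -3*U + 9.
Substituting into the K equation gives K = 12*U - 34.
Linear in U, so extremes are at the endpoints: U = -3 gives K = -70; U = 5 gives K = 26.

-70 to 26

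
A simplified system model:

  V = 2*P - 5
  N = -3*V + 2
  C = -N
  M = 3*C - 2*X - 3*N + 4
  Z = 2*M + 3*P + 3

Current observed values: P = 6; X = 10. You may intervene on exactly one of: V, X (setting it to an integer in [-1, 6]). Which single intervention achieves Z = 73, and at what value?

Intervening on V: with other inputs at their observed values, Z = 36*V - 35. Solving for 73 gives V = 3, within [-1, 6].
Intervening on X: Z = -4*X + 257. Reaching 73 requires X = 46, outside [-1, 6].

set V = 3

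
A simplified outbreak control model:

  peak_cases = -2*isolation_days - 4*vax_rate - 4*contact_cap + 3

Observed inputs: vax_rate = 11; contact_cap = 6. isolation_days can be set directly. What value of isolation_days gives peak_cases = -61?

Substituting into the peak_cases equation gives peak_cases = -2*isolation_days - 65.
Solve -2*isolation_days - 65 = -61: isolation_days = (-61 + 65) / -2 = -2.

isolation_days = -2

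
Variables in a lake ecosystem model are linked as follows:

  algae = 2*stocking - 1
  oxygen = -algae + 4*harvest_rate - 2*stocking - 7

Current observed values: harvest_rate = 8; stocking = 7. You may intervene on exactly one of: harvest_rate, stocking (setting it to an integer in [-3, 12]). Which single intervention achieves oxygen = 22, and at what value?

set stocking = 1

Intervening on harvest_rate: oxygen = 4*harvest_rate - 34. Reaching 22 requires harvest_rate = 14, outside [-3, 12].
Intervening on stocking: with other inputs at their observed values, oxygen = -4*stocking + 26. Solving for 22 gives stocking = 1, within [-3, 12].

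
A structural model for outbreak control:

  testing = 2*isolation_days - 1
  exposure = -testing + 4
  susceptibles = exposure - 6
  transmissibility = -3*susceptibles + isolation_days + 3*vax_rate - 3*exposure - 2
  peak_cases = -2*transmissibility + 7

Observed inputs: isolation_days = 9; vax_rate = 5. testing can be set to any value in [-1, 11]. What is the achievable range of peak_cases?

-157 to -13

Intervening on testing fixes its value directly, overriding its dependence on isolation_days.
Substituting into the susceptibles equation gives susceptibles = -testing - 2.
This gives transmissibility = 6*testing + 16.
So peak_cases = -12*testing - 25.
Linear in testing, so extremes are at the endpoints: testing = -1 gives peak_cases = -13; testing = 11 gives peak_cases = -157.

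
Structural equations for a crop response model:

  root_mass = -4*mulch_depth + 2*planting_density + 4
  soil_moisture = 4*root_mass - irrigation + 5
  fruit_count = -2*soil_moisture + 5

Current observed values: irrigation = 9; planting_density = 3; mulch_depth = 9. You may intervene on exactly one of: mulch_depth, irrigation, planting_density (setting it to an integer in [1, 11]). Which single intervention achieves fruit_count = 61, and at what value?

Intervening on mulch_depth: with other inputs at their observed values, fruit_count = 32*mulch_depth - 67. Solving for 61 gives mulch_depth = 4, within [1, 11].
Intervening on irrigation: fruit_count = 2*irrigation + 203. Reaching 61 requires irrigation = -71, outside [1, 11].
Intervening on planting_density: fruit_count = -16*planting_density + 269. Reaching 61 requires planting_density = 13, outside [1, 11].

set mulch_depth = 4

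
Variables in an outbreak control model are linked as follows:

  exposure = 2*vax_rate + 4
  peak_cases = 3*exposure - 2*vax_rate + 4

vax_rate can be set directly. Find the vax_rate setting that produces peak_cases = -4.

Substituting into the peak_cases equation gives peak_cases = 4*vax_rate + 16.
Solve 4*vax_rate + 16 = -4: vax_rate = (-4 - 16) / 4 = -5.

vax_rate = -5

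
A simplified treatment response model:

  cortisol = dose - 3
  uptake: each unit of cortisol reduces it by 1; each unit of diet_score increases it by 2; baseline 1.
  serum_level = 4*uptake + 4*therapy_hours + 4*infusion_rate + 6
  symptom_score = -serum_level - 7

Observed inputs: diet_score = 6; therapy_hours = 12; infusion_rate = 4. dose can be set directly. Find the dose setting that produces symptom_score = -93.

dose = 12

Substituting into the uptake equation gives uptake = -dose + 16.
Substituting into the serum_level equation gives serum_level = -4*dose + 134.
Substituting into the symptom_score equation gives symptom_score = 4*dose - 141.
Solve 4*dose - 141 = -93: dose = (-93 + 141) / 4 = 12.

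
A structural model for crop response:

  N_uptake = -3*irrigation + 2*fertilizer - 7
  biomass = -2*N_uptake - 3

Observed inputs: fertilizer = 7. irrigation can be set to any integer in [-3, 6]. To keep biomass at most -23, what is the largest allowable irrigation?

irrigation = -1

Substituting into the N_uptake equation gives N_uptake = -3*irrigation + 7.
biomass becomes 6*irrigation - 17.
Require 6*irrigation - 17 ≤ -23, so irrigation ≤ -1.
The largest integer in [-3, 6] satisfying this is -1.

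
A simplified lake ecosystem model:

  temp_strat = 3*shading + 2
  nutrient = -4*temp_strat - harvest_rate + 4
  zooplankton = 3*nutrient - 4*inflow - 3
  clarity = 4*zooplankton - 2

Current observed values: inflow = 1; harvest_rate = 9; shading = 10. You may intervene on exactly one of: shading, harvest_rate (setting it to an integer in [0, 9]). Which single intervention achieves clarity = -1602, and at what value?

Intervening on shading: clarity = -144*shading - 186. Reaching -1602 requires shading = 59/6, not an integer.
Intervening on harvest_rate: with other inputs at their observed values, clarity = -12*harvest_rate - 1518. Solving for -1602 gives harvest_rate = 7, within [0, 9].

set harvest_rate = 7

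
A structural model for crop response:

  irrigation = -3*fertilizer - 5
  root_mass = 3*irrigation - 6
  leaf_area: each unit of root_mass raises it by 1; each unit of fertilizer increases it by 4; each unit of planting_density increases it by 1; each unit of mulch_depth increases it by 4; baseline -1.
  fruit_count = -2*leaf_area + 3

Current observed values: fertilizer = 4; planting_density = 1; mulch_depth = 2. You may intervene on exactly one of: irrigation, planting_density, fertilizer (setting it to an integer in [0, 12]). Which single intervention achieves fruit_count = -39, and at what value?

set irrigation = 1

Intervening on irrigation: with other inputs at their observed values, fruit_count = -6*irrigation - 33. Solving for -39 gives irrigation = 1, within [0, 12].
Intervening on planting_density: fruit_count = -2*planting_density + 71. Reaching -39 requires planting_density = 55, outside [0, 12].
Intervening on fertilizer: fruit_count = 10*fertilizer + 29. Reaching -39 requires fertilizer = -34/5, not an integer.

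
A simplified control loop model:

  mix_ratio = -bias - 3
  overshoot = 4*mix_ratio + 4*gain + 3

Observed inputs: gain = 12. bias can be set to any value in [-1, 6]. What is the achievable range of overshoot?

15 to 43

Substituting into the overshoot equation gives overshoot = -4*bias + 39.
Linear in bias, so extremes are at the endpoints: bias = -1 gives overshoot = 43; bias = 6 gives overshoot = 15.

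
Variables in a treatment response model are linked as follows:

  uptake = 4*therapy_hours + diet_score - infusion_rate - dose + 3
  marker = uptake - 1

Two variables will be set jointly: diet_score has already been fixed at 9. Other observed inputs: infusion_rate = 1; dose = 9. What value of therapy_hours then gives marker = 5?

therapy_hours = 1

With diet_score held at 9:
Substituting into the uptake equation gives uptake = 4*therapy_hours + 2.
Substituting into the marker equation gives marker = 4*therapy_hours + 1.
Solve 4*therapy_hours + 1 = 5: therapy_hours = (5 - 1) / 4 = 1.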